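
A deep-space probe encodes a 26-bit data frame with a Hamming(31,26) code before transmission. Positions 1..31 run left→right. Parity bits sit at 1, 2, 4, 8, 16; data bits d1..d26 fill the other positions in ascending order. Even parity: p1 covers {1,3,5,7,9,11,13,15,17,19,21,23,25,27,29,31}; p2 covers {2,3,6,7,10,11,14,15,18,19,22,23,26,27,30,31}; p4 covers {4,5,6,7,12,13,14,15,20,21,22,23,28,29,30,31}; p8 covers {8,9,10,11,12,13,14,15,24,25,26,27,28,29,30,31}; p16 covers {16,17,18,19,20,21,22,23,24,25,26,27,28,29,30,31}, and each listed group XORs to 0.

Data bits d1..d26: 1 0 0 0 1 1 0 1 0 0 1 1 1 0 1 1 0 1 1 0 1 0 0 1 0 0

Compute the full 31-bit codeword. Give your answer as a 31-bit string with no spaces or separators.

1010000111010010110110110100100

Place data at non-parity positions: p1 p2 1 p4 0 0 0 p8 1 1 0 1 0 0 1 p16 1 1 0 1 1 0 1 1 0 1 0 0 1 0 0
p1 (pos 1,3,5,7,9,11,13,15,17,19,21,23,25,27,29,31): XOR of data positions = 1⊕0⊕0⊕1⊕0⊕0⊕1⊕1⊕0⊕1⊕1⊕0⊕0⊕1⊕0 = 1
p2 (pos 2,3,6,7,10,11,14,15,18,19,22,23,26,27,30,31): XOR of data positions = 1⊕0⊕0⊕1⊕0⊕0⊕1⊕1⊕0⊕0⊕1⊕1⊕0⊕0⊕0 = 0
p4 (pos 4,5,6,7,12,13,14,15,20,21,22,23,28,29,30,31): XOR of data positions = 0⊕0⊕0⊕1⊕0⊕0⊕1⊕1⊕1⊕0⊕1⊕0⊕1⊕0⊕0 = 0
p8 (pos 8,9,10,11,12,13,14,15,24,25,26,27,28,29,30,31): XOR of data positions = 1⊕1⊕0⊕1⊕0⊕0⊕1⊕1⊕0⊕1⊕0⊕0⊕1⊕0⊕0 = 1
p16 (pos 16,17,18,19,20,21,22,23,24,25,26,27,28,29,30,31): XOR of data positions = 1⊕1⊕0⊕1⊕1⊕0⊕1⊕1⊕0⊕1⊕0⊕0⊕1⊕0⊕0 = 0
Codeword: 1010000111010010110110110100100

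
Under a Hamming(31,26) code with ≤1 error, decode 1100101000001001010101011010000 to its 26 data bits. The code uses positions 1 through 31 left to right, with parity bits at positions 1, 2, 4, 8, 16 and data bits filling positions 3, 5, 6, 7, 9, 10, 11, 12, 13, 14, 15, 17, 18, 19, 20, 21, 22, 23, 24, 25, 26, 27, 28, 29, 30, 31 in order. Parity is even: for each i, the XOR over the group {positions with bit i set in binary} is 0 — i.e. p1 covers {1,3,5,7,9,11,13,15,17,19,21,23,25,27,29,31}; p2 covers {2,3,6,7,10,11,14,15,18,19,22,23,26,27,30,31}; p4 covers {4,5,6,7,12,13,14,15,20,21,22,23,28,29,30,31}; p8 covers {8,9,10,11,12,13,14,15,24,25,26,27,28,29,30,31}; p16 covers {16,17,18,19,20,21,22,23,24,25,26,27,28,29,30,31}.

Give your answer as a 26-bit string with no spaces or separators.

s1 (pos 1,3,5,7,9,11,13,15,17,19,21,23,25,27,29,31): 1⊕0⊕1⊕1⊕0⊕0⊕1⊕0⊕0⊕0⊕0⊕0⊕1⊕1⊕0⊕0 = 0
s2 (pos 2,3,6,7,10,11,14,15,18,19,22,23,26,27,30,31): 1⊕0⊕0⊕1⊕0⊕0⊕0⊕0⊕1⊕0⊕1⊕0⊕0⊕1⊕0⊕0 = 1
s4 (pos 4,5,6,7,12,13,14,15,20,21,22,23,28,29,30,31): 0⊕1⊕0⊕1⊕0⊕1⊕0⊕0⊕1⊕0⊕1⊕0⊕0⊕0⊕0⊕0 = 1
s8 (pos 8,9,10,11,12,13,14,15,24,25,26,27,28,29,30,31): 0⊕0⊕0⊕0⊕0⊕1⊕0⊕0⊕1⊕1⊕0⊕1⊕0⊕0⊕0⊕0 = 0
s16 (pos 16,17,18,19,20,21,22,23,24,25,26,27,28,29,30,31): 1⊕0⊕1⊕0⊕1⊕0⊕1⊕0⊕1⊕1⊕0⊕1⊕0⊕0⊕0⊕0 = 1
Syndrome s16…s1 = 10110 → error at position 22.
Flip position 22: 1100101000001001010101011010000 → 1100101000001001010100011010000
Read data bits from positions 3,5,6,7,9,10,11,12,13,14,15,17,18,19,20,21,22,23,24,25,26,27,28,29,30,31: 01010000100010100011010000

01010000100010100011010000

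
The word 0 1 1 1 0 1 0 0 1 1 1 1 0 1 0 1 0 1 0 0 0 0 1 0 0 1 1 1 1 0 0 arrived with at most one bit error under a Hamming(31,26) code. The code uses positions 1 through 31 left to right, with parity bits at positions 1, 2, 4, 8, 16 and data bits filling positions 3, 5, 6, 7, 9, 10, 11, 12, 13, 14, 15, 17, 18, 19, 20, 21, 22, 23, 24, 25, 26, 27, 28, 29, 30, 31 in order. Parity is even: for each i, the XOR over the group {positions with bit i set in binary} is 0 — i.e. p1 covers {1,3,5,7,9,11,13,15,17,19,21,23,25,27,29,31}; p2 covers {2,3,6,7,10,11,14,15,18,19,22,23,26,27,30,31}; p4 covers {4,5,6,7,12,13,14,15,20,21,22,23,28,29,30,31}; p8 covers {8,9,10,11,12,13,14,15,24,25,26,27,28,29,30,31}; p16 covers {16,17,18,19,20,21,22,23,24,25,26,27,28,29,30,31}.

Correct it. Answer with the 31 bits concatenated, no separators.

0111010011110101010000100110100

s1 (pos 1,3,5,7,9,11,13,15,17,19,21,23,25,27,29,31): 0⊕1⊕0⊕0⊕1⊕1⊕0⊕0⊕0⊕0⊕0⊕1⊕0⊕1⊕1⊕0 = 0
s2 (pos 2,3,6,7,10,11,14,15,18,19,22,23,26,27,30,31): 1⊕1⊕1⊕0⊕1⊕1⊕1⊕0⊕1⊕0⊕0⊕1⊕1⊕1⊕0⊕0 = 0
s4 (pos 4,5,6,7,12,13,14,15,20,21,22,23,28,29,30,31): 1⊕0⊕1⊕0⊕1⊕0⊕1⊕0⊕0⊕0⊕0⊕1⊕1⊕1⊕0⊕0 = 1
s8 (pos 8,9,10,11,12,13,14,15,24,25,26,27,28,29,30,31): 0⊕1⊕1⊕1⊕1⊕0⊕1⊕0⊕0⊕0⊕1⊕1⊕1⊕1⊕0⊕0 = 1
s16 (pos 16,17,18,19,20,21,22,23,24,25,26,27,28,29,30,31): 1⊕0⊕1⊕0⊕0⊕0⊕0⊕1⊕0⊕0⊕1⊕1⊕1⊕1⊕0⊕0 = 1
Syndrome s16…s1 = 11100 → error at position 28.
Flip position 28: 0111010011110101010000100111100 → 0111010011110101010000100110100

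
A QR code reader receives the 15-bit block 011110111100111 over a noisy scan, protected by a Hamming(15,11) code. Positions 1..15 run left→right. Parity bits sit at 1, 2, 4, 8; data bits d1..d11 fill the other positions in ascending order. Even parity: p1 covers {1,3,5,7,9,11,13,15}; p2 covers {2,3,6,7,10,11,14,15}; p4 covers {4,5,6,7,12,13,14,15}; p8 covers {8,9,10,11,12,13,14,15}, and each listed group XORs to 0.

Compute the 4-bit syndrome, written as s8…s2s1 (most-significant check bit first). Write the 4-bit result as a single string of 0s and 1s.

0000

s1 (pos 1,3,5,7,9,11,13,15): 0⊕1⊕1⊕1⊕1⊕0⊕1⊕1 = 0
s2 (pos 2,3,6,7,10,11,14,15): 1⊕1⊕0⊕1⊕1⊕0⊕1⊕1 = 0
s4 (pos 4,5,6,7,12,13,14,15): 1⊕1⊕0⊕1⊕0⊕1⊕1⊕1 = 0
s8 (pos 8,9,10,11,12,13,14,15): 1⊕1⊕1⊕0⊕0⊕1⊕1⊕1 = 0
Syndrome s8…s1 = 0000 → no error.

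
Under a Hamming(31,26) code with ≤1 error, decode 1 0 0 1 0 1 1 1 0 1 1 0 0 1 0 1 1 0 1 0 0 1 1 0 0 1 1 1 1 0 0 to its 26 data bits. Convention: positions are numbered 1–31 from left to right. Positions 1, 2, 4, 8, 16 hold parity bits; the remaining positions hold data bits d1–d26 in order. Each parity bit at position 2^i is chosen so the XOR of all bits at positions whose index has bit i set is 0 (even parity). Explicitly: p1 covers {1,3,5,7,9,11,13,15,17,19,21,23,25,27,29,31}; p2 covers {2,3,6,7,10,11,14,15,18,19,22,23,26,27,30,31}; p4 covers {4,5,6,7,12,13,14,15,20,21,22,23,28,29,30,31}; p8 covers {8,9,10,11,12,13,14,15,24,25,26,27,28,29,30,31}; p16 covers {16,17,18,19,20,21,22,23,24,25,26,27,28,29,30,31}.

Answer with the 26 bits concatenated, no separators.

00110110010101001100111100

s1 (pos 1,3,5,7,9,11,13,15,17,19,21,23,25,27,29,31): 1⊕0⊕0⊕1⊕0⊕1⊕0⊕0⊕1⊕1⊕0⊕1⊕0⊕1⊕1⊕0 = 0
s2 (pos 2,3,6,7,10,11,14,15,18,19,22,23,26,27,30,31): 0⊕0⊕1⊕1⊕1⊕1⊕1⊕0⊕0⊕1⊕1⊕1⊕1⊕1⊕0⊕0 = 0
s4 (pos 4,5,6,7,12,13,14,15,20,21,22,23,28,29,30,31): 1⊕0⊕1⊕1⊕0⊕0⊕1⊕0⊕0⊕0⊕1⊕1⊕1⊕1⊕0⊕0 = 0
s8 (pos 8,9,10,11,12,13,14,15,24,25,26,27,28,29,30,31): 1⊕0⊕1⊕1⊕0⊕0⊕1⊕0⊕0⊕0⊕1⊕1⊕1⊕1⊕0⊕0 = 0
s16 (pos 16,17,18,19,20,21,22,23,24,25,26,27,28,29,30,31): 1⊕1⊕0⊕1⊕0⊕0⊕1⊕1⊕0⊕0⊕1⊕1⊕1⊕1⊕0⊕0 = 1
Syndrome s16…s1 = 10000 → error at position 16.
Flip position 16: 1001011101100101101001100111100 → 1001011101100100101001100111100
Read data bits from positions 3,5,6,7,9,10,11,12,13,14,15,17,18,19,20,21,22,23,24,25,26,27,28,29,30,31: 00110110010101001100111100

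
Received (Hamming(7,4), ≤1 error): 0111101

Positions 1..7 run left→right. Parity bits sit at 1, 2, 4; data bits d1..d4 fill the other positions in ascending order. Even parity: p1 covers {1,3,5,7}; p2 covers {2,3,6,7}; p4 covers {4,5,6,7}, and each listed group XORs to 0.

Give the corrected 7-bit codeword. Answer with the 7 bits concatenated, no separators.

s1 (pos 1,3,5,7): 0⊕1⊕1⊕1 = 1
s2 (pos 2,3,6,7): 1⊕1⊕0⊕1 = 1
s4 (pos 4,5,6,7): 1⊕1⊕0⊕1 = 1
Syndrome s4…s1 = 111 → error at position 7.
Flip position 7: 0111101 → 0111100

0111100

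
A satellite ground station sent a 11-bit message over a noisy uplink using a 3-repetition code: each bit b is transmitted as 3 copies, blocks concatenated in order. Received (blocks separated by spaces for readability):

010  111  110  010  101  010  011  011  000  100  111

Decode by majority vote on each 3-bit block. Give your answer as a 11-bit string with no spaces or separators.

01101011001

Block 1 (010): 1 one → 0
Block 2 (111): 3 ones → 1
Block 3 (110): 2 ones → 1
Block 4 (010): 1 one → 0
Block 5 (101): 2 ones → 1
Block 6 (010): 1 one → 0
Block 7 (011): 2 ones → 1
Block 8 (011): 2 ones → 1
Block 9 (000): 0 ones → 0
Block 10 (100): 1 one → 0
Block 11 (111): 3 ones → 1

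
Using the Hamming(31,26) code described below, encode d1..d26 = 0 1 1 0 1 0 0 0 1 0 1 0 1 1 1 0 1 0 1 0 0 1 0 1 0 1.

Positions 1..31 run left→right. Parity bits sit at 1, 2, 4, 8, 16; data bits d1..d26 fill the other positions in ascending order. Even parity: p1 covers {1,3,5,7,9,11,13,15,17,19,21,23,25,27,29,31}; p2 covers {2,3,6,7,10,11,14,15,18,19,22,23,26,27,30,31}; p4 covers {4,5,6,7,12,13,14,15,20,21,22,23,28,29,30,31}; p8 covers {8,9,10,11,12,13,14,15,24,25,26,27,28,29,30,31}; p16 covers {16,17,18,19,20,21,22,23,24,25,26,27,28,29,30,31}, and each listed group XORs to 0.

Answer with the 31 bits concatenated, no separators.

Place data at non-parity positions: p1 p2 0 p4 1 1 0 p8 1 0 0 0 1 0 1 p16 0 1 1 1 0 1 0 1 0 0 1 0 1 0 1
p1 (pos 1,3,5,7,9,11,13,15,17,19,21,23,25,27,29,31): XOR of data positions = 0⊕1⊕0⊕1⊕0⊕1⊕1⊕0⊕1⊕0⊕0⊕0⊕1⊕1⊕1 = 0
p2 (pos 2,3,6,7,10,11,14,15,18,19,22,23,26,27,30,31): XOR of data positions = 0⊕1⊕0⊕0⊕0⊕0⊕1⊕1⊕1⊕1⊕0⊕0⊕1⊕0⊕1 = 1
p4 (pos 4,5,6,7,12,13,14,15,20,21,22,23,28,29,30,31): XOR of data positions = 1⊕1⊕0⊕0⊕1⊕0⊕1⊕1⊕0⊕1⊕0⊕0⊕1⊕0⊕1 = 0
p8 (pos 8,9,10,11,12,13,14,15,24,25,26,27,28,29,30,31): XOR of data positions = 1⊕0⊕0⊕0⊕1⊕0⊕1⊕1⊕0⊕0⊕1⊕0⊕1⊕0⊕1 = 1
p16 (pos 16,17,18,19,20,21,22,23,24,25,26,27,28,29,30,31): XOR of data positions = 0⊕1⊕1⊕1⊕0⊕1⊕0⊕1⊕0⊕0⊕1⊕0⊕1⊕0⊕1 = 0
Codeword: 0100110110001010011101010010101

0100110110001010011101010010101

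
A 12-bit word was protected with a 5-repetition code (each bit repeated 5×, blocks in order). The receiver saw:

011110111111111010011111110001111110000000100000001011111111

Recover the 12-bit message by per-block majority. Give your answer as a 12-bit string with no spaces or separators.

Block 1 (01111): 4 ones → 1
Block 2 (01111): 4 ones → 1
Block 3 (11111): 5 ones → 1
Block 4 (01001): 2 ones → 0
Block 5 (11111): 5 ones → 1
Block 6 (10001): 2 ones → 0
Block 7 (11111): 5 ones → 1
Block 8 (00000): 0 ones → 0
Block 9 (00100): 1 one → 0
Block 10 (00000): 0 ones → 0
Block 11 (10111): 4 ones → 1
Block 12 (11111): 5 ones → 1

111010100011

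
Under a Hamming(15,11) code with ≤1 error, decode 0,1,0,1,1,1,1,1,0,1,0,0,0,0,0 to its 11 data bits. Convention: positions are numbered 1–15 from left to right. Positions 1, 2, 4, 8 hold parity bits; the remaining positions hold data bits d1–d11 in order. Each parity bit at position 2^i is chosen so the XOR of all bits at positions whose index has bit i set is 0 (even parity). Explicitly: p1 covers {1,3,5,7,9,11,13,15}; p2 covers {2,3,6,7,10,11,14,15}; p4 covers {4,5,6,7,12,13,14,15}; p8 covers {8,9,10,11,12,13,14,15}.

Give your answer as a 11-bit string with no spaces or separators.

01110100000

s1 (pos 1,3,5,7,9,11,13,15): 0⊕0⊕1⊕1⊕0⊕0⊕0⊕0 = 0
s2 (pos 2,3,6,7,10,11,14,15): 1⊕0⊕1⊕1⊕1⊕0⊕0⊕0 = 0
s4 (pos 4,5,6,7,12,13,14,15): 1⊕1⊕1⊕1⊕0⊕0⊕0⊕0 = 0
s8 (pos 8,9,10,11,12,13,14,15): 1⊕0⊕1⊕0⊕0⊕0⊕0⊕0 = 0
Syndrome s8…s1 = 0000 → no error.
Read data bits from positions 3,5,6,7,9,10,11,12,13,14,15: 01110100000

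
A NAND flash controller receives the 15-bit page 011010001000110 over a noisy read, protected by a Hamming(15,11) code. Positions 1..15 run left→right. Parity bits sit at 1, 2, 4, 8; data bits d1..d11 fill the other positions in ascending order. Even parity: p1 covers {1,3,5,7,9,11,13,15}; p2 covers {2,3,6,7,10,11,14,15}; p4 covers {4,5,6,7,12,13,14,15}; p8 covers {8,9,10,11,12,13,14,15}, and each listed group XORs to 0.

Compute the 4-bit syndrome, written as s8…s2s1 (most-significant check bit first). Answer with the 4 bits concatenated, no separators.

s1 (pos 1,3,5,7,9,11,13,15): 0⊕1⊕1⊕0⊕1⊕0⊕1⊕0 = 0
s2 (pos 2,3,6,7,10,11,14,15): 1⊕1⊕0⊕0⊕0⊕0⊕1⊕0 = 1
s4 (pos 4,5,6,7,12,13,14,15): 0⊕1⊕0⊕0⊕0⊕1⊕1⊕0 = 1
s8 (pos 8,9,10,11,12,13,14,15): 0⊕1⊕0⊕0⊕0⊕1⊕1⊕0 = 1
Syndrome s8…s1 = 1110 → error at position 14.

1110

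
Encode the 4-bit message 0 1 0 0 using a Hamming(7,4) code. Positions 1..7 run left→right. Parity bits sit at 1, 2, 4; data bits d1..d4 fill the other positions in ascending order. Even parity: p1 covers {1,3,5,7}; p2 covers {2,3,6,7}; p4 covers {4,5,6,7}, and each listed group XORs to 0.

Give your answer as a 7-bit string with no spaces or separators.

1001100

Place data at non-parity positions: p1 p2 0 p4 1 0 0
p1 (pos 1,3,5,7): XOR of data positions = 0⊕1⊕0 = 1
p2 (pos 2,3,6,7): XOR of data positions = 0⊕0⊕0 = 0
p4 (pos 4,5,6,7): XOR of data positions = 1⊕0⊕0 = 1
Codeword: 1001100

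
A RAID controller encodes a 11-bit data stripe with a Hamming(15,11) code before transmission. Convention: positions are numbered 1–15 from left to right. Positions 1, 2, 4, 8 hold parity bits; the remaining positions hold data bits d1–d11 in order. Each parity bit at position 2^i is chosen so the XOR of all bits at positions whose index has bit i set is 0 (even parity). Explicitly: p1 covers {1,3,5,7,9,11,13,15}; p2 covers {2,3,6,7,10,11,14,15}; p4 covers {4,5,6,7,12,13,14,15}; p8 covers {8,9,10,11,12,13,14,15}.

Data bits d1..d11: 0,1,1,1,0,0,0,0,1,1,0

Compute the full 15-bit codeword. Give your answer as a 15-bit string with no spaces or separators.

110111100000110

Place data at non-parity positions: p1 p2 0 p4 1 1 1 p8 0 0 0 0 1 1 0
p1 (pos 1,3,5,7,9,11,13,15): XOR of data positions = 0⊕1⊕1⊕0⊕0⊕1⊕0 = 1
p2 (pos 2,3,6,7,10,11,14,15): XOR of data positions = 0⊕1⊕1⊕0⊕0⊕1⊕0 = 1
p4 (pos 4,5,6,7,12,13,14,15): XOR of data positions = 1⊕1⊕1⊕0⊕1⊕1⊕0 = 1
p8 (pos 8,9,10,11,12,13,14,15): XOR of data positions = 0⊕0⊕0⊕0⊕1⊕1⊕0 = 0
Codeword: 110111100000110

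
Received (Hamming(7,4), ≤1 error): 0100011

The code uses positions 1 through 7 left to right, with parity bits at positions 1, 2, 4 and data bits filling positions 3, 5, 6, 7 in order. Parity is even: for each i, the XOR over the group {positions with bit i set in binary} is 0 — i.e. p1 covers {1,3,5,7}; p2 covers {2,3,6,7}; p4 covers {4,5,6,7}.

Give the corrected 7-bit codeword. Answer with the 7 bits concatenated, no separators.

0110011

s1 (pos 1,3,5,7): 0⊕0⊕0⊕1 = 1
s2 (pos 2,3,6,7): 1⊕0⊕1⊕1 = 1
s4 (pos 4,5,6,7): 0⊕0⊕1⊕1 = 0
Syndrome s4…s1 = 011 → error at position 3.
Flip position 3: 0100011 → 0110011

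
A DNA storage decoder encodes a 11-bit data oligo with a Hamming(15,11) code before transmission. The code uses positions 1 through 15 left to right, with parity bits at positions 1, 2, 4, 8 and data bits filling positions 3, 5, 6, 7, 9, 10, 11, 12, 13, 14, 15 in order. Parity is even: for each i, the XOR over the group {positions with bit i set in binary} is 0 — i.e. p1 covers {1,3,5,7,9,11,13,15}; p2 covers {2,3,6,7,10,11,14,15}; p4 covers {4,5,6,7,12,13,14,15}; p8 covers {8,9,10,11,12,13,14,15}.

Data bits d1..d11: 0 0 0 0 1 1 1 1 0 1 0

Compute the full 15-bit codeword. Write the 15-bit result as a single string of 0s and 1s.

010000011111010

Place data at non-parity positions: p1 p2 0 p4 0 0 0 p8 1 1 1 1 0 1 0
p1 (pos 1,3,5,7,9,11,13,15): XOR of data positions = 0⊕0⊕0⊕1⊕1⊕0⊕0 = 0
p2 (pos 2,3,6,7,10,11,14,15): XOR of data positions = 0⊕0⊕0⊕1⊕1⊕1⊕0 = 1
p4 (pos 4,5,6,7,12,13,14,15): XOR of data positions = 0⊕0⊕0⊕1⊕0⊕1⊕0 = 0
p8 (pos 8,9,10,11,12,13,14,15): XOR of data positions = 1⊕1⊕1⊕1⊕0⊕1⊕0 = 1
Codeword: 010000011111010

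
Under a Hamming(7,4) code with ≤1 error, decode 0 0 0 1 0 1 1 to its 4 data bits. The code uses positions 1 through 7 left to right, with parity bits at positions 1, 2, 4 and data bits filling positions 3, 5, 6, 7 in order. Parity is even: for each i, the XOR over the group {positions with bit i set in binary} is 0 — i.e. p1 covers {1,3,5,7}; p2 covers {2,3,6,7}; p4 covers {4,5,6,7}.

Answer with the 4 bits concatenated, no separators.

s1 (pos 1,3,5,7): 0⊕0⊕0⊕1 = 1
s2 (pos 2,3,6,7): 0⊕0⊕1⊕1 = 0
s4 (pos 4,5,6,7): 1⊕0⊕1⊕1 = 1
Syndrome s4…s1 = 101 → error at position 5.
Flip position 5: 0001011 → 0001111
Read data bits from positions 3,5,6,7: 0111

0111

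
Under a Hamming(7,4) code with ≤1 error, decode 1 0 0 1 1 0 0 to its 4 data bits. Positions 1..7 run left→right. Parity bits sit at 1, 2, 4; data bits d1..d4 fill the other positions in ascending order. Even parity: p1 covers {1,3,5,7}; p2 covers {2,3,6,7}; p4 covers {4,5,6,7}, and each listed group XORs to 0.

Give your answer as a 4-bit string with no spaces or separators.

s1 (pos 1,3,5,7): 1⊕0⊕1⊕0 = 0
s2 (pos 2,3,6,7): 0⊕0⊕0⊕0 = 0
s4 (pos 4,5,6,7): 1⊕1⊕0⊕0 = 0
Syndrome s4…s1 = 000 → no error.
Read data bits from positions 3,5,6,7: 0100

0100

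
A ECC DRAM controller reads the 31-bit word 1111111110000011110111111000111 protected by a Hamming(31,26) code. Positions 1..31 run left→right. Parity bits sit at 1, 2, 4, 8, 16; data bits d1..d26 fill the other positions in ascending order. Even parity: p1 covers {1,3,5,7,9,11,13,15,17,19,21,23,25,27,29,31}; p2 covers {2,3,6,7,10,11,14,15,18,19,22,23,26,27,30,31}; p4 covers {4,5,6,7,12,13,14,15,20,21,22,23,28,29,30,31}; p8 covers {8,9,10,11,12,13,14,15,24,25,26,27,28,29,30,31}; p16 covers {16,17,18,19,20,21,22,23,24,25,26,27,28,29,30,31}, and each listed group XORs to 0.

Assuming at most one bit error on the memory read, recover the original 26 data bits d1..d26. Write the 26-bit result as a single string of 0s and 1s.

s1 (pos 1,3,5,7,9,11,13,15,17,19,21,23,25,27,29,31): 1⊕1⊕1⊕1⊕1⊕0⊕0⊕1⊕1⊕0⊕1⊕1⊕1⊕0⊕1⊕1 = 0
s2 (pos 2,3,6,7,10,11,14,15,18,19,22,23,26,27,30,31): 1⊕1⊕1⊕1⊕0⊕0⊕0⊕1⊕1⊕0⊕1⊕1⊕0⊕0⊕1⊕1 = 0
s4 (pos 4,5,6,7,12,13,14,15,20,21,22,23,28,29,30,31): 1⊕1⊕1⊕1⊕0⊕0⊕0⊕1⊕1⊕1⊕1⊕1⊕0⊕1⊕1⊕1 = 0
s8 (pos 8,9,10,11,12,13,14,15,24,25,26,27,28,29,30,31): 1⊕1⊕0⊕0⊕0⊕0⊕0⊕1⊕1⊕1⊕0⊕0⊕0⊕1⊕1⊕1 = 0
s16 (pos 16,17,18,19,20,21,22,23,24,25,26,27,28,29,30,31): 1⊕1⊕1⊕0⊕1⊕1⊕1⊕1⊕1⊕1⊕0⊕0⊕0⊕1⊕1⊕1 = 0
Syndrome s16…s1 = 00000 → no error.
Read data bits from positions 3,5,6,7,9,10,11,12,13,14,15,17,18,19,20,21,22,23,24,25,26,27,28,29,30,31: 11111000001110111111000111

11111000001110111111000111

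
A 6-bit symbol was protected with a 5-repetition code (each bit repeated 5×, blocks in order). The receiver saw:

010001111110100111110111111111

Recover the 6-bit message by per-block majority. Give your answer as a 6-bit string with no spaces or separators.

010111

Block 1 (01000): 1 one → 0
Block 2 (11111): 5 ones → 1
Block 3 (10100): 2 ones → 0
Block 4 (11111): 5 ones → 1
Block 5 (01111): 4 ones → 1
Block 6 (11111): 5 ones → 1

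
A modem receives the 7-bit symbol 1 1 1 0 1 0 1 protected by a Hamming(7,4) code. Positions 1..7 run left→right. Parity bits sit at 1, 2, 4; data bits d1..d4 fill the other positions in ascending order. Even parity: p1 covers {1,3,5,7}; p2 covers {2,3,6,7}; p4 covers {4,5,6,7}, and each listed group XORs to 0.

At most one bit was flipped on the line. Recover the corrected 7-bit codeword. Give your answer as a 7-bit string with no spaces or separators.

s1 (pos 1,3,5,7): 1⊕1⊕1⊕1 = 0
s2 (pos 2,3,6,7): 1⊕1⊕0⊕1 = 1
s4 (pos 4,5,6,7): 0⊕1⊕0⊕1 = 0
Syndrome s4…s1 = 010 → error at position 2.
Flip position 2: 1110101 → 1010101

1010101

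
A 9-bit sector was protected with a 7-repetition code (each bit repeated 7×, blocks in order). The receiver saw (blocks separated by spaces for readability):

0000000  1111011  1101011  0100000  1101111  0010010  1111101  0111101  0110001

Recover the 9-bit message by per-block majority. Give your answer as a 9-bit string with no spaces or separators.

Block 1 (0000000): 0 ones → 0
Block 2 (1111011): 6 ones → 1
Block 3 (1101011): 5 ones → 1
Block 4 (0100000): 1 one → 0
Block 5 (1101111): 6 ones → 1
Block 6 (0010010): 2 ones → 0
Block 7 (1111101): 6 ones → 1
Block 8 (0111101): 5 ones → 1
Block 9 (0110001): 3 ones → 0

011010110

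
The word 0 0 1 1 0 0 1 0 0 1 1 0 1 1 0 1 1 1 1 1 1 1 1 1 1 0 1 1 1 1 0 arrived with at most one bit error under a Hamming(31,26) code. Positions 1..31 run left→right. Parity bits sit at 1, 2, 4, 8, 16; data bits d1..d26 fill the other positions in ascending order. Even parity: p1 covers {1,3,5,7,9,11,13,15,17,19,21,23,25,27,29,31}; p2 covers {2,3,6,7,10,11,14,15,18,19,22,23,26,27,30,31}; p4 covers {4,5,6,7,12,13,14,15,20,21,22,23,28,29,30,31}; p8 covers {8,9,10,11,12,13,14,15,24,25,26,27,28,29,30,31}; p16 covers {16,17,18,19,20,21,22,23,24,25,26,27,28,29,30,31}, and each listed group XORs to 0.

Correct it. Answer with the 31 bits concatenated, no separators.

s1 (pos 1,3,5,7,9,11,13,15,17,19,21,23,25,27,29,31): 0⊕1⊕0⊕1⊕0⊕1⊕1⊕0⊕1⊕1⊕1⊕1⊕1⊕1⊕1⊕0 = 1
s2 (pos 2,3,6,7,10,11,14,15,18,19,22,23,26,27,30,31): 0⊕1⊕0⊕1⊕1⊕1⊕1⊕0⊕1⊕1⊕1⊕1⊕0⊕1⊕1⊕0 = 1
s4 (pos 4,5,6,7,12,13,14,15,20,21,22,23,28,29,30,31): 1⊕0⊕0⊕1⊕0⊕1⊕1⊕0⊕1⊕1⊕1⊕1⊕1⊕1⊕1⊕0 = 1
s8 (pos 8,9,10,11,12,13,14,15,24,25,26,27,28,29,30,31): 0⊕0⊕1⊕1⊕0⊕1⊕1⊕0⊕1⊕1⊕0⊕1⊕1⊕1⊕1⊕0 = 0
s16 (pos 16,17,18,19,20,21,22,23,24,25,26,27,28,29,30,31): 1⊕1⊕1⊕1⊕1⊕1⊕1⊕1⊕1⊕1⊕0⊕1⊕1⊕1⊕1⊕0 = 0
Syndrome s16…s1 = 00111 → error at position 7.
Flip position 7: 0011001001101101111111111011110 → 0011000001101101111111111011110

0011000001101101111111111011110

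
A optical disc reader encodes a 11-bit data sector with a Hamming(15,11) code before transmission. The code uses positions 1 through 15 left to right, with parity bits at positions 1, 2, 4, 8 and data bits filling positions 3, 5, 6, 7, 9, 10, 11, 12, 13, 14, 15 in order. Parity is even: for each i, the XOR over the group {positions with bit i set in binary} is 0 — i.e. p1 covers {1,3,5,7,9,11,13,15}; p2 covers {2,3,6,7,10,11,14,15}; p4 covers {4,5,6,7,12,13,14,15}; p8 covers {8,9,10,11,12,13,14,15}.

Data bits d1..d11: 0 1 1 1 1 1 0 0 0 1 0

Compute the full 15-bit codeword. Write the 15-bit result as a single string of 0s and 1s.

100011111100010

Place data at non-parity positions: p1 p2 0 p4 1 1 1 p8 1 1 0 0 0 1 0
p1 (pos 1,3,5,7,9,11,13,15): XOR of data positions = 0⊕1⊕1⊕1⊕0⊕0⊕0 = 1
p2 (pos 2,3,6,7,10,11,14,15): XOR of data positions = 0⊕1⊕1⊕1⊕0⊕1⊕0 = 0
p4 (pos 4,5,6,7,12,13,14,15): XOR of data positions = 1⊕1⊕1⊕0⊕0⊕1⊕0 = 0
p8 (pos 8,9,10,11,12,13,14,15): XOR of data positions = 1⊕1⊕0⊕0⊕0⊕1⊕0 = 1
Codeword: 100011111100010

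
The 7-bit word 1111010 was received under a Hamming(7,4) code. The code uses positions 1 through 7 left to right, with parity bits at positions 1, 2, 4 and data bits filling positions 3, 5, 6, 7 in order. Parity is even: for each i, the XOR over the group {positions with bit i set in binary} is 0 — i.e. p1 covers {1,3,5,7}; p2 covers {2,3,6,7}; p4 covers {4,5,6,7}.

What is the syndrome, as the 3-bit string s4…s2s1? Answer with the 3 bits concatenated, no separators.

s1 (pos 1,3,5,7): 1⊕1⊕0⊕0 = 0
s2 (pos 2,3,6,7): 1⊕1⊕1⊕0 = 1
s4 (pos 4,5,6,7): 1⊕0⊕1⊕0 = 0
Syndrome s4…s1 = 010 → error at position 2.

010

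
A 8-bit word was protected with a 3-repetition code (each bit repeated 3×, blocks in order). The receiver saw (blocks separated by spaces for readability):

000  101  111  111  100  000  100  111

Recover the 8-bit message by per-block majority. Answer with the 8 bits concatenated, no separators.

01110001

Block 1 (000): 0 ones → 0
Block 2 (101): 2 ones → 1
Block 3 (111): 3 ones → 1
Block 4 (111): 3 ones → 1
Block 5 (100): 1 one → 0
Block 6 (000): 0 ones → 0
Block 7 (100): 1 one → 0
Block 8 (111): 3 ones → 1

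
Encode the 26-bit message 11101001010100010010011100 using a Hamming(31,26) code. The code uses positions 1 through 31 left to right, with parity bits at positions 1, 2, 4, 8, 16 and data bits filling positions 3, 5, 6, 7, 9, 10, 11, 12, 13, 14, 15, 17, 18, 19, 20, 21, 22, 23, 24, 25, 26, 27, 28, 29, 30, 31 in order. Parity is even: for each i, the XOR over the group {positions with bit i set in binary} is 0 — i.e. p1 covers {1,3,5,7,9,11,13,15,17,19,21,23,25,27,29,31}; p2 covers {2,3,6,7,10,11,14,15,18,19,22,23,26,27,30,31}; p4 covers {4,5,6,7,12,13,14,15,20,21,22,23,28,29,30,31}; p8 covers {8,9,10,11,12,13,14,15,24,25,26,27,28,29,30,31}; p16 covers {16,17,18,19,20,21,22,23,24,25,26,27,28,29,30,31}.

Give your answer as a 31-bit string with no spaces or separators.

1011110110010100100010010011100

Place data at non-parity positions: p1 p2 1 p4 1 1 0 p8 1 0 0 1 0 1 0 p16 1 0 0 0 1 0 0 1 0 0 1 1 1 0 0
p1 (pos 1,3,5,7,9,11,13,15,17,19,21,23,25,27,29,31): XOR of data positions = 1⊕1⊕0⊕1⊕0⊕0⊕0⊕1⊕0⊕1⊕0⊕0⊕1⊕1⊕0 = 1
p2 (pos 2,3,6,7,10,11,14,15,18,19,22,23,26,27,30,31): XOR of data positions = 1⊕1⊕0⊕0⊕0⊕1⊕0⊕0⊕0⊕0⊕0⊕0⊕1⊕0⊕0 = 0
p4 (pos 4,5,6,7,12,13,14,15,20,21,22,23,28,29,30,31): XOR of data positions = 1⊕1⊕0⊕1⊕0⊕1⊕0⊕0⊕1⊕0⊕0⊕1⊕1⊕0⊕0 = 1
p8 (pos 8,9,10,11,12,13,14,15,24,25,26,27,28,29,30,31): XOR of data positions = 1⊕0⊕0⊕1⊕0⊕1⊕0⊕1⊕0⊕0⊕1⊕1⊕1⊕0⊕0 = 1
p16 (pos 16,17,18,19,20,21,22,23,24,25,26,27,28,29,30,31): XOR of data positions = 1⊕0⊕0⊕0⊕1⊕0⊕0⊕1⊕0⊕0⊕1⊕1⊕1⊕0⊕0 = 0
Codeword: 1011110110010100100010010011100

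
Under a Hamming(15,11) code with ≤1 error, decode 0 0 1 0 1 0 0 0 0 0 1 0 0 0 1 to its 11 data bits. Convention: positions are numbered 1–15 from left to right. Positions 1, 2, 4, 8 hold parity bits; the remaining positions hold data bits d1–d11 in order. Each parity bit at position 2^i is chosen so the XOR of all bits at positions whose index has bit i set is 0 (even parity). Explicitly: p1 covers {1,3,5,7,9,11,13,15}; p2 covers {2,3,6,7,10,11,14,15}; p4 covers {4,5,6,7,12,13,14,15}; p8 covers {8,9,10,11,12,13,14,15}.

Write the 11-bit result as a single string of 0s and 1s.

s1 (pos 1,3,5,7,9,11,13,15): 0⊕1⊕1⊕0⊕0⊕1⊕0⊕1 = 0
s2 (pos 2,3,6,7,10,11,14,15): 0⊕1⊕0⊕0⊕0⊕1⊕0⊕1 = 1
s4 (pos 4,5,6,7,12,13,14,15): 0⊕1⊕0⊕0⊕0⊕0⊕0⊕1 = 0
s8 (pos 8,9,10,11,12,13,14,15): 0⊕0⊕0⊕1⊕0⊕0⊕0⊕1 = 0
Syndrome s8…s1 = 0010 → error at position 2.
Flip position 2: 001010000010001 → 011010000010001
Read data bits from positions 3,5,6,7,9,10,11,12,13,14,15: 11000010001

11000010001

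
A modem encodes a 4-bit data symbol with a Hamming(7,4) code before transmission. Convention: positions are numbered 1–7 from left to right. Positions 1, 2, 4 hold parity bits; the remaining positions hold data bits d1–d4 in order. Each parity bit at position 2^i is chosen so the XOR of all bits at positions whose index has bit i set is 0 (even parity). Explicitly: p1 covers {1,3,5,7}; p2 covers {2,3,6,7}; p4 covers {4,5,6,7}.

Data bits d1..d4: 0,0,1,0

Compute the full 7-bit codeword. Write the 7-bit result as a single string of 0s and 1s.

0101010

Place data at non-parity positions: p1 p2 0 p4 0 1 0
p1 (pos 1,3,5,7): XOR of data positions = 0⊕0⊕0 = 0
p2 (pos 2,3,6,7): XOR of data positions = 0⊕1⊕0 = 1
p4 (pos 4,5,6,7): XOR of data positions = 0⊕1⊕0 = 1
Codeword: 0101010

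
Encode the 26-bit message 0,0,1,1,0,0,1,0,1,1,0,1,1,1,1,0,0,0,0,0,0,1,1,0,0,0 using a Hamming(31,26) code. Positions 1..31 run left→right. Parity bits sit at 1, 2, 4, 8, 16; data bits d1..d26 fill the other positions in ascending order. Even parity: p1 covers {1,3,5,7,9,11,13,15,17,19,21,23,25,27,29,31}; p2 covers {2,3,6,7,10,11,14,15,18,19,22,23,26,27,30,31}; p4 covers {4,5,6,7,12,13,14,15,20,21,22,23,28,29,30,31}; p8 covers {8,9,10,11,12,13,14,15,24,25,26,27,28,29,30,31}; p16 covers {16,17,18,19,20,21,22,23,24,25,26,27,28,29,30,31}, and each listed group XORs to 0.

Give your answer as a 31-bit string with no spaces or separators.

Place data at non-parity positions: p1 p2 0 p4 0 1 1 p8 0 0 1 0 1 1 0 p16 1 1 1 1 0 0 0 0 0 0 1 1 0 0 0
p1 (pos 1,3,5,7,9,11,13,15,17,19,21,23,25,27,29,31): XOR of data positions = 0⊕0⊕1⊕0⊕1⊕1⊕0⊕1⊕1⊕0⊕0⊕0⊕1⊕0⊕0 = 0
p2 (pos 2,3,6,7,10,11,14,15,18,19,22,23,26,27,30,31): XOR of data positions = 0⊕1⊕1⊕0⊕1⊕1⊕0⊕1⊕1⊕0⊕0⊕0⊕1⊕0⊕0 = 1
p4 (pos 4,5,6,7,12,13,14,15,20,21,22,23,28,29,30,31): XOR of data positions = 0⊕1⊕1⊕0⊕1⊕1⊕0⊕1⊕0⊕0⊕0⊕1⊕0⊕0⊕0 = 0
p8 (pos 8,9,10,11,12,13,14,15,24,25,26,27,28,29,30,31): XOR of data positions = 0⊕0⊕1⊕0⊕1⊕1⊕0⊕0⊕0⊕0⊕1⊕1⊕0⊕0⊕0 = 1
p16 (pos 16,17,18,19,20,21,22,23,24,25,26,27,28,29,30,31): XOR of data positions = 1⊕1⊕1⊕1⊕0⊕0⊕0⊕0⊕0⊕0⊕1⊕1⊕0⊕0⊕0 = 0
Codeword: 0100011100101100111100000011000

0100011100101100111100000011000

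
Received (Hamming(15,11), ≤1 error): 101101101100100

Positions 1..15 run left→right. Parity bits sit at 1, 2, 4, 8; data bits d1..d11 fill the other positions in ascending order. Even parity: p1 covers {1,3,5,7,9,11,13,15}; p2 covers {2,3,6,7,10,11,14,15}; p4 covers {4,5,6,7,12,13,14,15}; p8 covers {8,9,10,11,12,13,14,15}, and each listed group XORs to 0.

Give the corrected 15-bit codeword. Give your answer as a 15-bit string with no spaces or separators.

s1 (pos 1,3,5,7,9,11,13,15): 1⊕1⊕0⊕1⊕1⊕0⊕1⊕0 = 1
s2 (pos 2,3,6,7,10,11,14,15): 0⊕1⊕1⊕1⊕1⊕0⊕0⊕0 = 0
s4 (pos 4,5,6,7,12,13,14,15): 1⊕0⊕1⊕1⊕0⊕1⊕0⊕0 = 0
s8 (pos 8,9,10,11,12,13,14,15): 0⊕1⊕1⊕0⊕0⊕1⊕0⊕0 = 1
Syndrome s8…s1 = 1001 → error at position 9.
Flip position 9: 101101101100100 → 101101100100100

101101100100100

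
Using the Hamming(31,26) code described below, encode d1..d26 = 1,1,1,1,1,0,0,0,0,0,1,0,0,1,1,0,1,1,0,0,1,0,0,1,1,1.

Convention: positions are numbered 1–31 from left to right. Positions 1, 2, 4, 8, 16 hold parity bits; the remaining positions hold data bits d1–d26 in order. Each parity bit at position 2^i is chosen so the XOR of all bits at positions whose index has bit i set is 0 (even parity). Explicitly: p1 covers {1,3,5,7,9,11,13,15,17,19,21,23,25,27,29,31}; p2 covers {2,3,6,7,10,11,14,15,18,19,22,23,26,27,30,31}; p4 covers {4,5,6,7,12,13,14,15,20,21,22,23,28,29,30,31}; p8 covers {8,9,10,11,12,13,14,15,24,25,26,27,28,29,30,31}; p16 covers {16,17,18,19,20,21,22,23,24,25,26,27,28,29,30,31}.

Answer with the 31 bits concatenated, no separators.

1010111010000010001101100100111

Place data at non-parity positions: p1 p2 1 p4 1 1 1 p8 1 0 0 0 0 0 1 p16 0 0 1 1 0 1 1 0 0 1 0 0 1 1 1
p1 (pos 1,3,5,7,9,11,13,15,17,19,21,23,25,27,29,31): XOR of data positions = 1⊕1⊕1⊕1⊕0⊕0⊕1⊕0⊕1⊕0⊕1⊕0⊕0⊕1⊕1 = 1
p2 (pos 2,3,6,7,10,11,14,15,18,19,22,23,26,27,30,31): XOR of data positions = 1⊕1⊕1⊕0⊕0⊕0⊕1⊕0⊕1⊕1⊕1⊕1⊕0⊕1⊕1 = 0
p4 (pos 4,5,6,7,12,13,14,15,20,21,22,23,28,29,30,31): XOR of data positions = 1⊕1⊕1⊕0⊕0⊕0⊕1⊕1⊕0⊕1⊕1⊕0⊕1⊕1⊕1 = 0
p8 (pos 8,9,10,11,12,13,14,15,24,25,26,27,28,29,30,31): XOR of data positions = 1⊕0⊕0⊕0⊕0⊕0⊕1⊕0⊕0⊕1⊕0⊕0⊕1⊕1⊕1 = 0
p16 (pos 16,17,18,19,20,21,22,23,24,25,26,27,28,29,30,31): XOR of data positions = 0⊕0⊕1⊕1⊕0⊕1⊕1⊕0⊕0⊕1⊕0⊕0⊕1⊕1⊕1 = 0
Codeword: 1010111010000010001101100100111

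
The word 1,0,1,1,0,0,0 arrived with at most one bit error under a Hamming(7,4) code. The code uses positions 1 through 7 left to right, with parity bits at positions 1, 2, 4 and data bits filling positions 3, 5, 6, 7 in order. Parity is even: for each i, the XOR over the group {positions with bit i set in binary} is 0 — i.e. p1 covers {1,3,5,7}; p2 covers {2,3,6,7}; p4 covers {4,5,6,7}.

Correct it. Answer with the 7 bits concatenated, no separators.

s1 (pos 1,3,5,7): 1⊕1⊕0⊕0 = 0
s2 (pos 2,3,6,7): 0⊕1⊕0⊕0 = 1
s4 (pos 4,5,6,7): 1⊕0⊕0⊕0 = 1
Syndrome s4…s1 = 110 → error at position 6.
Flip position 6: 1011000 → 1011010

1011010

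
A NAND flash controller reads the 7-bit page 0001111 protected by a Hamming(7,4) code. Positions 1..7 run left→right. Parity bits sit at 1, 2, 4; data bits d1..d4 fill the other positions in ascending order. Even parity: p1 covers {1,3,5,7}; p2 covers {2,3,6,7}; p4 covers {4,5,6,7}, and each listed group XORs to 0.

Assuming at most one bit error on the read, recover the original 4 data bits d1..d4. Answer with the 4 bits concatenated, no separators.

0111

s1 (pos 1,3,5,7): 0⊕0⊕1⊕1 = 0
s2 (pos 2,3,6,7): 0⊕0⊕1⊕1 = 0
s4 (pos 4,5,6,7): 1⊕1⊕1⊕1 = 0
Syndrome s4…s1 = 000 → no error.
Read data bits from positions 3,5,6,7: 0111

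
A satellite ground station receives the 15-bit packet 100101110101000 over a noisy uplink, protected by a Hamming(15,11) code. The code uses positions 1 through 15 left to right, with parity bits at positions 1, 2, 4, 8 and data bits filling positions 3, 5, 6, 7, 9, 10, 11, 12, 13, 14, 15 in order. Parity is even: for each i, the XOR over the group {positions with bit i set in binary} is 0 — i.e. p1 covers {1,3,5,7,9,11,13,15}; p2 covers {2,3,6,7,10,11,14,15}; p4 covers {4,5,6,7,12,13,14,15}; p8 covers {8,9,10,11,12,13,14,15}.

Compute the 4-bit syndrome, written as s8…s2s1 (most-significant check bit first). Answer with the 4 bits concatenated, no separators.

s1 (pos 1,3,5,7,9,11,13,15): 1⊕0⊕0⊕1⊕0⊕0⊕0⊕0 = 0
s2 (pos 2,3,6,7,10,11,14,15): 0⊕0⊕1⊕1⊕1⊕0⊕0⊕0 = 1
s4 (pos 4,5,6,7,12,13,14,15): 1⊕0⊕1⊕1⊕1⊕0⊕0⊕0 = 0
s8 (pos 8,9,10,11,12,13,14,15): 1⊕0⊕1⊕0⊕1⊕0⊕0⊕0 = 1
Syndrome s8…s1 = 1010 → error at position 10.

1010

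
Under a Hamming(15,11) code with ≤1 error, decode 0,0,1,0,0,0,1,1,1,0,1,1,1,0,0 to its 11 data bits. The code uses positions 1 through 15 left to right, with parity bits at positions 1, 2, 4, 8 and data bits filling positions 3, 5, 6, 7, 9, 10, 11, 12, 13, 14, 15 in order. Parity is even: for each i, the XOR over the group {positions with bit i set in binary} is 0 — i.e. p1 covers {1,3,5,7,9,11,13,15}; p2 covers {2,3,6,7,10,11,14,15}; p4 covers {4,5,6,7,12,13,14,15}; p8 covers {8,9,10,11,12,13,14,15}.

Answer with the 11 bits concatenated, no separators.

10011011101

s1 (pos 1,3,5,7,9,11,13,15): 0⊕1⊕0⊕1⊕1⊕1⊕1⊕0 = 1
s2 (pos 2,3,6,7,10,11,14,15): 0⊕1⊕0⊕1⊕0⊕1⊕0⊕0 = 1
s4 (pos 4,5,6,7,12,13,14,15): 0⊕0⊕0⊕1⊕1⊕1⊕0⊕0 = 1
s8 (pos 8,9,10,11,12,13,14,15): 1⊕1⊕0⊕1⊕1⊕1⊕0⊕0 = 1
Syndrome s8…s1 = 1111 → error at position 15.
Flip position 15: 001000111011100 → 001000111011101
Read data bits from positions 3,5,6,7,9,10,11,12,13,14,15: 10011011101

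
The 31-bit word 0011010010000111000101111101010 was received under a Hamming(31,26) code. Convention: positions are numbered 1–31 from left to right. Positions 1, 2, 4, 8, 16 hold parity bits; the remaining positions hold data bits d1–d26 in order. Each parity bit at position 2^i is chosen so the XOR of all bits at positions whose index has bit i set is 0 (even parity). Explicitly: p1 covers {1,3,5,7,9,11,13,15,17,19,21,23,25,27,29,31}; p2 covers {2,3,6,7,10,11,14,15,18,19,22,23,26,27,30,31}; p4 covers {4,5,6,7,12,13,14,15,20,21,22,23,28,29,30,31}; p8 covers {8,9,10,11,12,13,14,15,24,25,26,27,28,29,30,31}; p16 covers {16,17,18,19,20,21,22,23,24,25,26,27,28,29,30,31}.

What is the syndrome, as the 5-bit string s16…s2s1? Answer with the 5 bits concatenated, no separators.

s1 (pos 1,3,5,7,9,11,13,15,17,19,21,23,25,27,29,31): 0⊕1⊕0⊕0⊕1⊕0⊕0⊕1⊕0⊕0⊕0⊕1⊕1⊕0⊕0⊕0 = 1
s2 (pos 2,3,6,7,10,11,14,15,18,19,22,23,26,27,30,31): 0⊕1⊕1⊕0⊕0⊕0⊕1⊕1⊕0⊕0⊕1⊕1⊕1⊕0⊕1⊕0 = 0
s4 (pos 4,5,6,7,12,13,14,15,20,21,22,23,28,29,30,31): 1⊕0⊕1⊕0⊕0⊕0⊕1⊕1⊕1⊕0⊕1⊕1⊕1⊕0⊕1⊕0 = 1
s8 (pos 8,9,10,11,12,13,14,15,24,25,26,27,28,29,30,31): 0⊕1⊕0⊕0⊕0⊕0⊕1⊕1⊕1⊕1⊕1⊕0⊕1⊕0⊕1⊕0 = 0
s16 (pos 16,17,18,19,20,21,22,23,24,25,26,27,28,29,30,31): 1⊕0⊕0⊕0⊕1⊕0⊕1⊕1⊕1⊕1⊕1⊕0⊕1⊕0⊕1⊕0 = 1
Syndrome s16…s1 = 10101 → error at position 21.

10101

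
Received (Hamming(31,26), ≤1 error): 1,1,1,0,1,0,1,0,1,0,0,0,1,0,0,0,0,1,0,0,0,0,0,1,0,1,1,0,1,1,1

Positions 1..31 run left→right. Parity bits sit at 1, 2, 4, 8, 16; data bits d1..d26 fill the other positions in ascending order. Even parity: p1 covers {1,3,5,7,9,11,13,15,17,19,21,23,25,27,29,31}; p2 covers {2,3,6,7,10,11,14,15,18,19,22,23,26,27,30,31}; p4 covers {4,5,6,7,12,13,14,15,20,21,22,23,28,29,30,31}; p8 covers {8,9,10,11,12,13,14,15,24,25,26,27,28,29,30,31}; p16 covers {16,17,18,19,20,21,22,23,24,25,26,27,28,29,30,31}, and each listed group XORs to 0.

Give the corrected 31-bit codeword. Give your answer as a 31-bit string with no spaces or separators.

s1 (pos 1,3,5,7,9,11,13,15,17,19,21,23,25,27,29,31): 1⊕1⊕1⊕1⊕1⊕0⊕1⊕0⊕0⊕0⊕0⊕0⊕0⊕1⊕1⊕1 = 1
s2 (pos 2,3,6,7,10,11,14,15,18,19,22,23,26,27,30,31): 1⊕1⊕0⊕1⊕0⊕0⊕0⊕0⊕1⊕0⊕0⊕0⊕1⊕1⊕1⊕1 = 0
s4 (pos 4,5,6,7,12,13,14,15,20,21,22,23,28,29,30,31): 0⊕1⊕0⊕1⊕0⊕1⊕0⊕0⊕0⊕0⊕0⊕0⊕0⊕1⊕1⊕1 = 0
s8 (pos 8,9,10,11,12,13,14,15,24,25,26,27,28,29,30,31): 0⊕1⊕0⊕0⊕0⊕1⊕0⊕0⊕1⊕0⊕1⊕1⊕0⊕1⊕1⊕1 = 0
s16 (pos 16,17,18,19,20,21,22,23,24,25,26,27,28,29,30,31): 0⊕0⊕1⊕0⊕0⊕0⊕0⊕0⊕1⊕0⊕1⊕1⊕0⊕1⊕1⊕1 = 1
Syndrome s16…s1 = 10001 → error at position 17.
Flip position 17: 1110101010001000010000010110111 → 1110101010001000110000010110111

1110101010001000110000010110111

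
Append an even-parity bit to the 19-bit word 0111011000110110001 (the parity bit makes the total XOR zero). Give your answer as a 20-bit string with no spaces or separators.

XOR of the 19 data bits: 0⊕1⊕1⊕1⊕0⊕1⊕1⊕0⊕0⊕0⊕1⊕1⊕0⊕1⊕1⊕0⊕0⊕0⊕1 = 0
Parity bit = 0 (so all 20 bits XOR to 0).

01110110001101100010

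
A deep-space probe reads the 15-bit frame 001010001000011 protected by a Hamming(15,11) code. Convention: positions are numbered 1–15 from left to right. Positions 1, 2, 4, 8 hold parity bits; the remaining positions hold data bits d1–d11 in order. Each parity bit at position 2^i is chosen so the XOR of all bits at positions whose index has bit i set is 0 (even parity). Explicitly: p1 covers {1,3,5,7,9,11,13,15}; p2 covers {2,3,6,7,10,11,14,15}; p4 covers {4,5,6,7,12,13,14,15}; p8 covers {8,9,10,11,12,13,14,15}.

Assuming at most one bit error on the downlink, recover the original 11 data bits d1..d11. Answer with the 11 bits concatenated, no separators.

11001000001

s1 (pos 1,3,5,7,9,11,13,15): 0⊕1⊕1⊕0⊕1⊕0⊕0⊕1 = 0
s2 (pos 2,3,6,7,10,11,14,15): 0⊕1⊕0⊕0⊕0⊕0⊕1⊕1 = 1
s4 (pos 4,5,6,7,12,13,14,15): 0⊕1⊕0⊕0⊕0⊕0⊕1⊕1 = 1
s8 (pos 8,9,10,11,12,13,14,15): 0⊕1⊕0⊕0⊕0⊕0⊕1⊕1 = 1
Syndrome s8…s1 = 1110 → error at position 14.
Flip position 14: 001010001000011 → 001010001000001
Read data bits from positions 3,5,6,7,9,10,11,12,13,14,15: 11001000001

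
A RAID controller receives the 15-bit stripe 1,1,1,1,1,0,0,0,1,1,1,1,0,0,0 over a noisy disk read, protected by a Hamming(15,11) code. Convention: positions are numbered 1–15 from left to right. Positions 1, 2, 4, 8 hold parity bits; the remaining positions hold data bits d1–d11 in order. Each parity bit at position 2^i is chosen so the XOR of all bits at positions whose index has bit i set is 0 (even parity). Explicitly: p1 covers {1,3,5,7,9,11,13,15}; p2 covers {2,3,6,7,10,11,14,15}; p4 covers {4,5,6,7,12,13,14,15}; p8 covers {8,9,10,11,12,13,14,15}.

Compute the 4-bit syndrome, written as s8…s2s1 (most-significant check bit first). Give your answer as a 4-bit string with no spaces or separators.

0101

s1 (pos 1,3,5,7,9,11,13,15): 1⊕1⊕1⊕0⊕1⊕1⊕0⊕0 = 1
s2 (pos 2,3,6,7,10,11,14,15): 1⊕1⊕0⊕0⊕1⊕1⊕0⊕0 = 0
s4 (pos 4,5,6,7,12,13,14,15): 1⊕1⊕0⊕0⊕1⊕0⊕0⊕0 = 1
s8 (pos 8,9,10,11,12,13,14,15): 0⊕1⊕1⊕1⊕1⊕0⊕0⊕0 = 0
Syndrome s8…s1 = 0101 → error at position 5.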